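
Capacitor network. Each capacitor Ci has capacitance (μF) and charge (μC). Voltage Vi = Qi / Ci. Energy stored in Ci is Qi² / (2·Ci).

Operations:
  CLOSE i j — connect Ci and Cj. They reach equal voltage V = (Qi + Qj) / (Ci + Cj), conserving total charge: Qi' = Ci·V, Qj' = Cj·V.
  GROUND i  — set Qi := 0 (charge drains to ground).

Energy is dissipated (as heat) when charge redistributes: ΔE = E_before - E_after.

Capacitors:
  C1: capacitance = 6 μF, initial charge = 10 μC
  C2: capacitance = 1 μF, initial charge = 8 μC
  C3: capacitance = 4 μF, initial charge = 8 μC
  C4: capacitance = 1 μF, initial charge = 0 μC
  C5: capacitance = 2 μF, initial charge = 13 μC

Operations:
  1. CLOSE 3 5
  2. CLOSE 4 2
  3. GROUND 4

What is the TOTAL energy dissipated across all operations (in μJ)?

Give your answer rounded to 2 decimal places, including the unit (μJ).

Answer: 37.50 μJ

Derivation:
Initial: C1(6μF, Q=10μC, V=1.67V), C2(1μF, Q=8μC, V=8.00V), C3(4μF, Q=8μC, V=2.00V), C4(1μF, Q=0μC, V=0.00V), C5(2μF, Q=13μC, V=6.50V)
Op 1: CLOSE 3-5: Q_total=21.00, C_total=6.00, V=3.50; Q3=14.00, Q5=7.00; dissipated=13.500
Op 2: CLOSE 4-2: Q_total=8.00, C_total=2.00, V=4.00; Q4=4.00, Q2=4.00; dissipated=16.000
Op 3: GROUND 4: Q4=0; energy lost=8.000
Total dissipated: 37.500 μJ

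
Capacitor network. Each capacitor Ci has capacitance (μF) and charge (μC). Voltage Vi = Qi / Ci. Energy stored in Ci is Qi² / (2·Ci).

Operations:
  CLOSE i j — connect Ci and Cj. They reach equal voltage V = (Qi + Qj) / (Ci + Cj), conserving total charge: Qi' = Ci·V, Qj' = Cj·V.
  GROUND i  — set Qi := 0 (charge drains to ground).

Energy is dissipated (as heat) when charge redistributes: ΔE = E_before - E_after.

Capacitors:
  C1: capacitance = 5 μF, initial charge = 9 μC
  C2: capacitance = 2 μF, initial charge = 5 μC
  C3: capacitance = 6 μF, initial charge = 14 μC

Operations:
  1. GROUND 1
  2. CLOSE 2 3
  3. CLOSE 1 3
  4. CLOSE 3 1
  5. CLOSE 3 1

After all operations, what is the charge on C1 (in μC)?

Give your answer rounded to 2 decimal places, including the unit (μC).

Initial: C1(5μF, Q=9μC, V=1.80V), C2(2μF, Q=5μC, V=2.50V), C3(6μF, Q=14μC, V=2.33V)
Op 1: GROUND 1: Q1=0; energy lost=8.100
Op 2: CLOSE 2-3: Q_total=19.00, C_total=8.00, V=2.38; Q2=4.75, Q3=14.25; dissipated=0.021
Op 3: CLOSE 1-3: Q_total=14.25, C_total=11.00, V=1.30; Q1=6.48, Q3=7.77; dissipated=7.692
Op 4: CLOSE 3-1: Q_total=14.25, C_total=11.00, V=1.30; Q3=7.77, Q1=6.48; dissipated=0.000
Op 5: CLOSE 3-1: Q_total=14.25, C_total=11.00, V=1.30; Q3=7.77, Q1=6.48; dissipated=0.000
Final charges: Q1=6.48, Q2=4.75, Q3=7.77

Answer: 6.48 μC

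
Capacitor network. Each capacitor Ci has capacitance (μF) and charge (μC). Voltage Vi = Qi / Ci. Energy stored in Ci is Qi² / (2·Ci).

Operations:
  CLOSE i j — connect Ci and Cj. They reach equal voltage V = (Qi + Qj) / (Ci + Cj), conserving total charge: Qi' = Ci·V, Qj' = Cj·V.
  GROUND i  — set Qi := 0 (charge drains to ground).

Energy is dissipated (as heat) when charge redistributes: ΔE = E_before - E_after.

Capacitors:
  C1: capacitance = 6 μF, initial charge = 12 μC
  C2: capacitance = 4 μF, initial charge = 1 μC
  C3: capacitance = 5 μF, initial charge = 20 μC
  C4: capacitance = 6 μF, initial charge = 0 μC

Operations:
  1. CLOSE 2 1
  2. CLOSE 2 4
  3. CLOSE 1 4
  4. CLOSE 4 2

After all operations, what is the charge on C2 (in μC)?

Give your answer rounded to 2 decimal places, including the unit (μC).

Initial: C1(6μF, Q=12μC, V=2.00V), C2(4μF, Q=1μC, V=0.25V), C3(5μF, Q=20μC, V=4.00V), C4(6μF, Q=0μC, V=0.00V)
Op 1: CLOSE 2-1: Q_total=13.00, C_total=10.00, V=1.30; Q2=5.20, Q1=7.80; dissipated=3.675
Op 2: CLOSE 2-4: Q_total=5.20, C_total=10.00, V=0.52; Q2=2.08, Q4=3.12; dissipated=2.028
Op 3: CLOSE 1-4: Q_total=10.92, C_total=12.00, V=0.91; Q1=5.46, Q4=5.46; dissipated=0.913
Op 4: CLOSE 4-2: Q_total=7.54, C_total=10.00, V=0.75; Q4=4.52, Q2=3.02; dissipated=0.183
Final charges: Q1=5.46, Q2=3.02, Q3=20.00, Q4=4.52

Answer: 3.02 μC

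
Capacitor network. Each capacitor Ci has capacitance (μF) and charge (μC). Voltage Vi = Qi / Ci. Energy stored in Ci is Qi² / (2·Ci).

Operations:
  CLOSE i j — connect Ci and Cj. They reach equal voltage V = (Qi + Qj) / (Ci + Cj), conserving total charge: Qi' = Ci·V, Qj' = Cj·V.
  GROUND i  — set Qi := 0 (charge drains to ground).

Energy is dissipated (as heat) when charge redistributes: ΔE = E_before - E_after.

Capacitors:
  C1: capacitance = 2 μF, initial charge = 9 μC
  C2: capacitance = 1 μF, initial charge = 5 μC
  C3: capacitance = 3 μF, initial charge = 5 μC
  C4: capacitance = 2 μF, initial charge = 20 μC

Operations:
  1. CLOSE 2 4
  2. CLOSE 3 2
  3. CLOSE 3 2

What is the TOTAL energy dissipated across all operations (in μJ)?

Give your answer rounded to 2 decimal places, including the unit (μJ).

Answer: 25.00 μJ

Derivation:
Initial: C1(2μF, Q=9μC, V=4.50V), C2(1μF, Q=5μC, V=5.00V), C3(3μF, Q=5μC, V=1.67V), C4(2μF, Q=20μC, V=10.00V)
Op 1: CLOSE 2-4: Q_total=25.00, C_total=3.00, V=8.33; Q2=8.33, Q4=16.67; dissipated=8.333
Op 2: CLOSE 3-2: Q_total=13.33, C_total=4.00, V=3.33; Q3=10.00, Q2=3.33; dissipated=16.667
Op 3: CLOSE 3-2: Q_total=13.33, C_total=4.00, V=3.33; Q3=10.00, Q2=3.33; dissipated=0.000
Total dissipated: 25.000 μJ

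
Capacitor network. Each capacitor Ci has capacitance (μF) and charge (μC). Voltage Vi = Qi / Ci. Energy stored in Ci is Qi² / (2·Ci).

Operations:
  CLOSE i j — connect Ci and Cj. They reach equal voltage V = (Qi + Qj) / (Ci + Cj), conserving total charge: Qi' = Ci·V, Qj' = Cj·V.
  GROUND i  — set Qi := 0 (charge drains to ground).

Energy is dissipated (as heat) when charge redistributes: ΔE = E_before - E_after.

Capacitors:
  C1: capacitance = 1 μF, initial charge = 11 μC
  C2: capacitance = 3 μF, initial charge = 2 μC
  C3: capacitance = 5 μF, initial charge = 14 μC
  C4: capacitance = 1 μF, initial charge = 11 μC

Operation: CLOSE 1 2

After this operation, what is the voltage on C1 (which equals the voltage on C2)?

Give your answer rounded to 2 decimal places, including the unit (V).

Initial: C1(1μF, Q=11μC, V=11.00V), C2(3μF, Q=2μC, V=0.67V), C3(5μF, Q=14μC, V=2.80V), C4(1μF, Q=11μC, V=11.00V)
Op 1: CLOSE 1-2: Q_total=13.00, C_total=4.00, V=3.25; Q1=3.25, Q2=9.75; dissipated=40.042

Answer: 3.25 V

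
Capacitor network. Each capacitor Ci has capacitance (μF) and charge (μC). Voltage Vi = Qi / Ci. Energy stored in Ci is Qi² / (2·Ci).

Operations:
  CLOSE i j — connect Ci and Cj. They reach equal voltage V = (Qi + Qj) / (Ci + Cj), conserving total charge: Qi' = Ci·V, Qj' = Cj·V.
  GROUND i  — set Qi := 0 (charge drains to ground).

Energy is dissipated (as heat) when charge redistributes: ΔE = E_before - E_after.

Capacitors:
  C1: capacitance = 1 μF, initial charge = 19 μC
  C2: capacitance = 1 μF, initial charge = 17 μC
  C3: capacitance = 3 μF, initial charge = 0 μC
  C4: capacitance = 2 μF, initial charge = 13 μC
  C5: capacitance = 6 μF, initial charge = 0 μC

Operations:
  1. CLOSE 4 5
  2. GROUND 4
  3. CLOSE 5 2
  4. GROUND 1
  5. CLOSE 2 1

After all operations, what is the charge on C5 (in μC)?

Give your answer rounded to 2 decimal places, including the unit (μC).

Answer: 22.93 μC

Derivation:
Initial: C1(1μF, Q=19μC, V=19.00V), C2(1μF, Q=17μC, V=17.00V), C3(3μF, Q=0μC, V=0.00V), C4(2μF, Q=13μC, V=6.50V), C5(6μF, Q=0μC, V=0.00V)
Op 1: CLOSE 4-5: Q_total=13.00, C_total=8.00, V=1.62; Q4=3.25, Q5=9.75; dissipated=31.688
Op 2: GROUND 4: Q4=0; energy lost=2.641
Op 3: CLOSE 5-2: Q_total=26.75, C_total=7.00, V=3.82; Q5=22.93, Q2=3.82; dissipated=101.310
Op 4: GROUND 1: Q1=0; energy lost=180.500
Op 5: CLOSE 2-1: Q_total=3.82, C_total=2.00, V=1.91; Q2=1.91, Q1=1.91; dissipated=3.651
Final charges: Q1=1.91, Q2=1.91, Q3=0.00, Q4=0.00, Q5=22.93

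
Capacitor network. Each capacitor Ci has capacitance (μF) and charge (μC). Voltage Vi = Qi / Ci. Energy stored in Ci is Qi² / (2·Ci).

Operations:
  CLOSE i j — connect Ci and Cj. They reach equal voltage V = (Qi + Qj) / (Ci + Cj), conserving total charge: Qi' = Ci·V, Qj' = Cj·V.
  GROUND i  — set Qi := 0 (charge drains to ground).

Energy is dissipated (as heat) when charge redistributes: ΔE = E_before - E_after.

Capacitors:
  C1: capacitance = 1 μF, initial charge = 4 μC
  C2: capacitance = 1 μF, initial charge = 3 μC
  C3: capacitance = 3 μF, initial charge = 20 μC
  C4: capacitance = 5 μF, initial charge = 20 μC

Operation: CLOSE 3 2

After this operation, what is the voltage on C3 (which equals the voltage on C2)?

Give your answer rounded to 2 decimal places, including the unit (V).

Initial: C1(1μF, Q=4μC, V=4.00V), C2(1μF, Q=3μC, V=3.00V), C3(3μF, Q=20μC, V=6.67V), C4(5μF, Q=20μC, V=4.00V)
Op 1: CLOSE 3-2: Q_total=23.00, C_total=4.00, V=5.75; Q3=17.25, Q2=5.75; dissipated=5.042

Answer: 5.75 V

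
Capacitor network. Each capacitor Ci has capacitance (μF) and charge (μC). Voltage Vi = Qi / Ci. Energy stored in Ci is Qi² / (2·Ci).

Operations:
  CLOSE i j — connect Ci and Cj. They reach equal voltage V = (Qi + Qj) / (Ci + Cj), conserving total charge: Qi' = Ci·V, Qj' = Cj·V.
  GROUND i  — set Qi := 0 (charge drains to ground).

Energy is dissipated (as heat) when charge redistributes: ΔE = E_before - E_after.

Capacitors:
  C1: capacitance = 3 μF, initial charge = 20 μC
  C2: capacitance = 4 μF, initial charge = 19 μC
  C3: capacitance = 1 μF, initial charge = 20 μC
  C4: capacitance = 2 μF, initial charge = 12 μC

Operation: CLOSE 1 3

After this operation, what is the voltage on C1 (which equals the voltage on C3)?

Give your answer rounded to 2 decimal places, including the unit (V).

Answer: 10.00 V

Derivation:
Initial: C1(3μF, Q=20μC, V=6.67V), C2(4μF, Q=19μC, V=4.75V), C3(1μF, Q=20μC, V=20.00V), C4(2μF, Q=12μC, V=6.00V)
Op 1: CLOSE 1-3: Q_total=40.00, C_total=4.00, V=10.00; Q1=30.00, Q3=10.00; dissipated=66.667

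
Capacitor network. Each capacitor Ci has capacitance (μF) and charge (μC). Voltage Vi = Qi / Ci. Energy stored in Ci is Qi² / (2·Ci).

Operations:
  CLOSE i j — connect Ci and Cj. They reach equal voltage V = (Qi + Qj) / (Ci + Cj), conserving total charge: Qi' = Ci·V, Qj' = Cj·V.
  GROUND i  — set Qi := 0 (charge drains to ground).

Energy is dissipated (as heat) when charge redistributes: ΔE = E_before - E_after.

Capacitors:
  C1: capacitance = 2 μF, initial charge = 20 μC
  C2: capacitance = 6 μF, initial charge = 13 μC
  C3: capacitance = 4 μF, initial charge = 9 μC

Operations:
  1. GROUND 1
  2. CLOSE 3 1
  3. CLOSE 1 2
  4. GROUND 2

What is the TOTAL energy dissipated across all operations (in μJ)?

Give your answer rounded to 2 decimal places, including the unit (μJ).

Initial: C1(2μF, Q=20μC, V=10.00V), C2(6μF, Q=13μC, V=2.17V), C3(4μF, Q=9μC, V=2.25V)
Op 1: GROUND 1: Q1=0; energy lost=100.000
Op 2: CLOSE 3-1: Q_total=9.00, C_total=6.00, V=1.50; Q3=6.00, Q1=3.00; dissipated=3.375
Op 3: CLOSE 1-2: Q_total=16.00, C_total=8.00, V=2.00; Q1=4.00, Q2=12.00; dissipated=0.333
Op 4: GROUND 2: Q2=0; energy lost=12.000
Total dissipated: 115.708 μJ

Answer: 115.71 μJ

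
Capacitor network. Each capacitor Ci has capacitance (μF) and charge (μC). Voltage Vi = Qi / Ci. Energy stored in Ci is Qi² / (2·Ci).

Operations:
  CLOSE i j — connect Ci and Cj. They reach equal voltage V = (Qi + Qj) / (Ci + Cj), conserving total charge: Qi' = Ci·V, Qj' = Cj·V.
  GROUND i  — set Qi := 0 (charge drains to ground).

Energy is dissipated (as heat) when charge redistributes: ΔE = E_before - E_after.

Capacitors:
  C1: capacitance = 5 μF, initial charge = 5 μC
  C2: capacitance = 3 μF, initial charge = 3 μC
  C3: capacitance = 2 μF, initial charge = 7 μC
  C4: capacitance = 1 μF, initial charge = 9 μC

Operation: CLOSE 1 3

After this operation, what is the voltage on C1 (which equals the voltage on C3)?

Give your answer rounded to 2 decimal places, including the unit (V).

Answer: 1.71 V

Derivation:
Initial: C1(5μF, Q=5μC, V=1.00V), C2(3μF, Q=3μC, V=1.00V), C3(2μF, Q=7μC, V=3.50V), C4(1μF, Q=9μC, V=9.00V)
Op 1: CLOSE 1-3: Q_total=12.00, C_total=7.00, V=1.71; Q1=8.57, Q3=3.43; dissipated=4.464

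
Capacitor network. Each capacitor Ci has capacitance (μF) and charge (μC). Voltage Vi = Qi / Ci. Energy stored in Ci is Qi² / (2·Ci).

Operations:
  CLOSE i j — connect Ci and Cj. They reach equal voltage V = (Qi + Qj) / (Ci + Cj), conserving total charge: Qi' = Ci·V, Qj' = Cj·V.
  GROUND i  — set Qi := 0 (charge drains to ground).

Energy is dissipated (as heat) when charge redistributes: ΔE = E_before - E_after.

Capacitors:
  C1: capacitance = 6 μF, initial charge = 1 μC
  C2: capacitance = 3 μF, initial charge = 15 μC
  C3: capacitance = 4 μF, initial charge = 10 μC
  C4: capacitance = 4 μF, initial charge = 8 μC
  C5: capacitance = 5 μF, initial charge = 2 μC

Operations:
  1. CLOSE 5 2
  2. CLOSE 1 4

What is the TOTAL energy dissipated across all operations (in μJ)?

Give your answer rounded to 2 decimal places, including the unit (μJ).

Initial: C1(6μF, Q=1μC, V=0.17V), C2(3μF, Q=15μC, V=5.00V), C3(4μF, Q=10μC, V=2.50V), C4(4μF, Q=8μC, V=2.00V), C5(5μF, Q=2μC, V=0.40V)
Op 1: CLOSE 5-2: Q_total=17.00, C_total=8.00, V=2.12; Q5=10.62, Q2=6.38; dissipated=19.837
Op 2: CLOSE 1-4: Q_total=9.00, C_total=10.00, V=0.90; Q1=5.40, Q4=3.60; dissipated=4.033
Total dissipated: 23.871 μJ

Answer: 23.87 μJ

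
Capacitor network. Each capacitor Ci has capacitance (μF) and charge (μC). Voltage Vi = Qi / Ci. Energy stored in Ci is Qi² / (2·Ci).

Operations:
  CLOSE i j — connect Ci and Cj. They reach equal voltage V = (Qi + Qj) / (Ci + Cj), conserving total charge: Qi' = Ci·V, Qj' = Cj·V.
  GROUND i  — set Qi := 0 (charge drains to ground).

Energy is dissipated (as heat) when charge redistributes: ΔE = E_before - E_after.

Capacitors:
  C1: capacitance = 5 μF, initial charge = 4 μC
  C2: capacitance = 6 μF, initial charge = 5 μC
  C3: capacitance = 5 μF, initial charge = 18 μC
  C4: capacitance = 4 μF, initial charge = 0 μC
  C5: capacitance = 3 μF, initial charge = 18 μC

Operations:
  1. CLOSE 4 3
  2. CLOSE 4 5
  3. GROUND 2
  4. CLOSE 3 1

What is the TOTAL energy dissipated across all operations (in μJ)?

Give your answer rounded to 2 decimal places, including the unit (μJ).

Initial: C1(5μF, Q=4μC, V=0.80V), C2(6μF, Q=5μC, V=0.83V), C3(5μF, Q=18μC, V=3.60V), C4(4μF, Q=0μC, V=0.00V), C5(3μF, Q=18μC, V=6.00V)
Op 1: CLOSE 4-3: Q_total=18.00, C_total=9.00, V=2.00; Q4=8.00, Q3=10.00; dissipated=14.400
Op 2: CLOSE 4-5: Q_total=26.00, C_total=7.00, V=3.71; Q4=14.86, Q5=11.14; dissipated=13.714
Op 3: GROUND 2: Q2=0; energy lost=2.083
Op 4: CLOSE 3-1: Q_total=14.00, C_total=10.00, V=1.40; Q3=7.00, Q1=7.00; dissipated=1.800
Total dissipated: 31.998 μJ

Answer: 32.00 μJ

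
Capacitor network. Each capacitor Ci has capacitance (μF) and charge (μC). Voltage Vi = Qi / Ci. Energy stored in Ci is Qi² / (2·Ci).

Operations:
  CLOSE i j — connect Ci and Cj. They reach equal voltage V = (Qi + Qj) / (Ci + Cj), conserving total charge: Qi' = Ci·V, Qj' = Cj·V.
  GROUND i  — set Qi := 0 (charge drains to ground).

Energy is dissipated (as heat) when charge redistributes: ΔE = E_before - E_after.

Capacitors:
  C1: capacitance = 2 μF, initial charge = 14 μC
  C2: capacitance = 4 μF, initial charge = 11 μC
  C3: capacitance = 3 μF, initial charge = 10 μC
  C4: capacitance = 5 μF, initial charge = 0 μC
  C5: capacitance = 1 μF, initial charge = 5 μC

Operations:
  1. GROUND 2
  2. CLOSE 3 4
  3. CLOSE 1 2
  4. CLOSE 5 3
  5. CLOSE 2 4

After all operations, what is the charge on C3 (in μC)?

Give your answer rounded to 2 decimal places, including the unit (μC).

Answer: 6.56 μC

Derivation:
Initial: C1(2μF, Q=14μC, V=7.00V), C2(4μF, Q=11μC, V=2.75V), C3(3μF, Q=10μC, V=3.33V), C4(5μF, Q=0μC, V=0.00V), C5(1μF, Q=5μC, V=5.00V)
Op 1: GROUND 2: Q2=0; energy lost=15.125
Op 2: CLOSE 3-4: Q_total=10.00, C_total=8.00, V=1.25; Q3=3.75, Q4=6.25; dissipated=10.417
Op 3: CLOSE 1-2: Q_total=14.00, C_total=6.00, V=2.33; Q1=4.67, Q2=9.33; dissipated=32.667
Op 4: CLOSE 5-3: Q_total=8.75, C_total=4.00, V=2.19; Q5=2.19, Q3=6.56; dissipated=5.273
Op 5: CLOSE 2-4: Q_total=15.58, C_total=9.00, V=1.73; Q2=6.93, Q4=8.66; dissipated=1.304
Final charges: Q1=4.67, Q2=6.93, Q3=6.56, Q4=8.66, Q5=2.19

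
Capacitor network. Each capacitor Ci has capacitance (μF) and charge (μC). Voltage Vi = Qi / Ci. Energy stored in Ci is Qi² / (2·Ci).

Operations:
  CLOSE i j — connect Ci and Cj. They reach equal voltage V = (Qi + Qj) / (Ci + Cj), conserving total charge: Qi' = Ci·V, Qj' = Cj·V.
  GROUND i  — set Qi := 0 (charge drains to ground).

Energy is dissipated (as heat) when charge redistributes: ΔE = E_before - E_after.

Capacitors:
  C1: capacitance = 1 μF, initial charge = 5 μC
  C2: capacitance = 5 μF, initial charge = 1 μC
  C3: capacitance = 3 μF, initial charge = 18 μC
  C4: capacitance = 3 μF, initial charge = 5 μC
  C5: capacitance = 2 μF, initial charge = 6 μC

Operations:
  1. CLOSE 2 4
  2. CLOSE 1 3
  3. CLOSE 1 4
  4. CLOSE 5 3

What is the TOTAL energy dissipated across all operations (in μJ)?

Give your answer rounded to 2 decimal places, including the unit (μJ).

Answer: 16.30 μJ

Derivation:
Initial: C1(1μF, Q=5μC, V=5.00V), C2(5μF, Q=1μC, V=0.20V), C3(3μF, Q=18μC, V=6.00V), C4(3μF, Q=5μC, V=1.67V), C5(2μF, Q=6μC, V=3.00V)
Op 1: CLOSE 2-4: Q_total=6.00, C_total=8.00, V=0.75; Q2=3.75, Q4=2.25; dissipated=2.017
Op 2: CLOSE 1-3: Q_total=23.00, C_total=4.00, V=5.75; Q1=5.75, Q3=17.25; dissipated=0.375
Op 3: CLOSE 1-4: Q_total=8.00, C_total=4.00, V=2.00; Q1=2.00, Q4=6.00; dissipated=9.375
Op 4: CLOSE 5-3: Q_total=23.25, C_total=5.00, V=4.65; Q5=9.30, Q3=13.95; dissipated=4.537
Total dissipated: 16.304 μJ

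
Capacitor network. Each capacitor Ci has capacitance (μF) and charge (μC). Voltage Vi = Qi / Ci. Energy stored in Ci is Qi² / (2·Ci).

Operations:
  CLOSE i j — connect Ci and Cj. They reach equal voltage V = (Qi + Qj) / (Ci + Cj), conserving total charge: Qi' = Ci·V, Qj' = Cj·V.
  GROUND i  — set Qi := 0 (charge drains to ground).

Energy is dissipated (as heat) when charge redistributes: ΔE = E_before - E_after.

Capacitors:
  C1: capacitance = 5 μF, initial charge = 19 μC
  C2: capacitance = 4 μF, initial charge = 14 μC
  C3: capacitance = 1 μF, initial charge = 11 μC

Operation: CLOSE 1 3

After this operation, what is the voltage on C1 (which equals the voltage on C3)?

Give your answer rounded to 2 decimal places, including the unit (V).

Initial: C1(5μF, Q=19μC, V=3.80V), C2(4μF, Q=14μC, V=3.50V), C3(1μF, Q=11μC, V=11.00V)
Op 1: CLOSE 1-3: Q_total=30.00, C_total=6.00, V=5.00; Q1=25.00, Q3=5.00; dissipated=21.600

Answer: 5.00 V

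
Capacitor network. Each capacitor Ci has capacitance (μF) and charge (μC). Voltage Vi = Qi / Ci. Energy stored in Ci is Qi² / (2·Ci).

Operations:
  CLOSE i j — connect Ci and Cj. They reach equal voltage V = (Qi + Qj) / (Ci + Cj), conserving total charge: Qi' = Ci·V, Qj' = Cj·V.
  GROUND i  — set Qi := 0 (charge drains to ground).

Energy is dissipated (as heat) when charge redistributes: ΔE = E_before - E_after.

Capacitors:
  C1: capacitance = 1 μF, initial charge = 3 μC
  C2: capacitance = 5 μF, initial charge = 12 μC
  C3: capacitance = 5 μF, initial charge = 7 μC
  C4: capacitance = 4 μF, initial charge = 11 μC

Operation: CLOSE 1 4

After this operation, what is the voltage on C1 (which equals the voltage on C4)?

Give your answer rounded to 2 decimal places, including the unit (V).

Answer: 2.80 V

Derivation:
Initial: C1(1μF, Q=3μC, V=3.00V), C2(5μF, Q=12μC, V=2.40V), C3(5μF, Q=7μC, V=1.40V), C4(4μF, Q=11μC, V=2.75V)
Op 1: CLOSE 1-4: Q_total=14.00, C_total=5.00, V=2.80; Q1=2.80, Q4=11.20; dissipated=0.025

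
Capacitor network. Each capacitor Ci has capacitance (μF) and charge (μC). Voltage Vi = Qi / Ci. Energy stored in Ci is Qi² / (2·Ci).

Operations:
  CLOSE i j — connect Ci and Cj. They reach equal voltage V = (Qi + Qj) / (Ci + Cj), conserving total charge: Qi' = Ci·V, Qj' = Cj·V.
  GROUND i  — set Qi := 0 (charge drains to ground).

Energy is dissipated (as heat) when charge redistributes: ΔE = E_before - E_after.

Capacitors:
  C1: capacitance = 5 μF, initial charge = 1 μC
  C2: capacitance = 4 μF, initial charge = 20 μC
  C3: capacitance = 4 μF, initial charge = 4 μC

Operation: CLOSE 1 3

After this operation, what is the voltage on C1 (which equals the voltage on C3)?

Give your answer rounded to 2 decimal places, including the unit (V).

Answer: 0.56 V

Derivation:
Initial: C1(5μF, Q=1μC, V=0.20V), C2(4μF, Q=20μC, V=5.00V), C3(4μF, Q=4μC, V=1.00V)
Op 1: CLOSE 1-3: Q_total=5.00, C_total=9.00, V=0.56; Q1=2.78, Q3=2.22; dissipated=0.711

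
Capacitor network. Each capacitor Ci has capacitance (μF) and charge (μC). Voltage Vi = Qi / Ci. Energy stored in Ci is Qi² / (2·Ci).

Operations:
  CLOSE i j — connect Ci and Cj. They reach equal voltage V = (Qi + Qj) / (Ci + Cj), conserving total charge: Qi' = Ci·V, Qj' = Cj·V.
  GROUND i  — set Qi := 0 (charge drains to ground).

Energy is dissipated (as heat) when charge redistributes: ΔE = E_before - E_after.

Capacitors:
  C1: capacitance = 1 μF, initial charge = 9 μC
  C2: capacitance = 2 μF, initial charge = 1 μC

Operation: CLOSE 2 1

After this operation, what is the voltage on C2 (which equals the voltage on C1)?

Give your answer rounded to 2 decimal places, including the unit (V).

Initial: C1(1μF, Q=9μC, V=9.00V), C2(2μF, Q=1μC, V=0.50V)
Op 1: CLOSE 2-1: Q_total=10.00, C_total=3.00, V=3.33; Q2=6.67, Q1=3.33; dissipated=24.083

Answer: 3.33 V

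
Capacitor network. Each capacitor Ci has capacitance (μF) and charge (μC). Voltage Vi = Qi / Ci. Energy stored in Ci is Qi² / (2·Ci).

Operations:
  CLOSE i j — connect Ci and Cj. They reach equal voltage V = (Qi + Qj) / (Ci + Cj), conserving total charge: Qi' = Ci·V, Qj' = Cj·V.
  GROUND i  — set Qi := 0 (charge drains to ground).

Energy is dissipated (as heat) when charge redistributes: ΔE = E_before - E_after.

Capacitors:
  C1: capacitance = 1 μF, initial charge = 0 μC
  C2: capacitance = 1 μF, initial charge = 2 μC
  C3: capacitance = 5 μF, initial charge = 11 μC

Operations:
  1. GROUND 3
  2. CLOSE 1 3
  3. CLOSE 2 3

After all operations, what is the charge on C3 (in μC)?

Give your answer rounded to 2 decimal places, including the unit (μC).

Answer: 1.67 μC

Derivation:
Initial: C1(1μF, Q=0μC, V=0.00V), C2(1μF, Q=2μC, V=2.00V), C3(5μF, Q=11μC, V=2.20V)
Op 1: GROUND 3: Q3=0; energy lost=12.100
Op 2: CLOSE 1-3: Q_total=0.00, C_total=6.00, V=0.00; Q1=0.00, Q3=0.00; dissipated=0.000
Op 3: CLOSE 2-3: Q_total=2.00, C_total=6.00, V=0.33; Q2=0.33, Q3=1.67; dissipated=1.667
Final charges: Q1=0.00, Q2=0.33, Q3=1.67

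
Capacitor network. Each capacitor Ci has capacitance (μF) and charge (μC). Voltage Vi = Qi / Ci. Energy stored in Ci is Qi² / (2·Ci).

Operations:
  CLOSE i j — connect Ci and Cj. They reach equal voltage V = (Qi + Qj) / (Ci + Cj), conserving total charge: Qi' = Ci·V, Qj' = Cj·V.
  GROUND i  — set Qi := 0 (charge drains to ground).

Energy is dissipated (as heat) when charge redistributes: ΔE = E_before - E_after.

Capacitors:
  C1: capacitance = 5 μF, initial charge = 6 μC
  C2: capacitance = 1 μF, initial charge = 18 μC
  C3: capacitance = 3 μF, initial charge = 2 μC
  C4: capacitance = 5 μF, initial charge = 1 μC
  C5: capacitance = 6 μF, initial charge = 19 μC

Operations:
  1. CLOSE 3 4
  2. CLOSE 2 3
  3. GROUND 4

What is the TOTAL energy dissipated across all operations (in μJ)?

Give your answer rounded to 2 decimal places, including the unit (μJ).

Answer: 117.05 μJ

Derivation:
Initial: C1(5μF, Q=6μC, V=1.20V), C2(1μF, Q=18μC, V=18.00V), C3(3μF, Q=2μC, V=0.67V), C4(5μF, Q=1μC, V=0.20V), C5(6μF, Q=19μC, V=3.17V)
Op 1: CLOSE 3-4: Q_total=3.00, C_total=8.00, V=0.38; Q3=1.12, Q4=1.88; dissipated=0.204
Op 2: CLOSE 2-3: Q_total=19.12, C_total=4.00, V=4.78; Q2=4.78, Q3=14.34; dissipated=116.490
Op 3: GROUND 4: Q4=0; energy lost=0.352
Total dissipated: 117.046 μJ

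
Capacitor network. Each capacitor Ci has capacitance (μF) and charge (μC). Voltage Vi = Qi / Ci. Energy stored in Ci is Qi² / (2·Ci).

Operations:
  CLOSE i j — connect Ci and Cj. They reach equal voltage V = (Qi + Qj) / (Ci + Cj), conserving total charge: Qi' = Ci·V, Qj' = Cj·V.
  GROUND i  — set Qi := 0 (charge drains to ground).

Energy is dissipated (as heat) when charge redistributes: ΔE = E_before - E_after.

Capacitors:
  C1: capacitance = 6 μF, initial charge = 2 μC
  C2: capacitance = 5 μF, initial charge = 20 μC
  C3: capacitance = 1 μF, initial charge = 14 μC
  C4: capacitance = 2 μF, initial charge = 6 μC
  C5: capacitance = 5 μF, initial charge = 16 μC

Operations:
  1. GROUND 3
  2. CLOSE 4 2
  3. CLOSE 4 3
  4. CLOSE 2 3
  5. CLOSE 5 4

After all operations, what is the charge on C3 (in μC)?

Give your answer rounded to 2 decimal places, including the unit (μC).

Initial: C1(6μF, Q=2μC, V=0.33V), C2(5μF, Q=20μC, V=4.00V), C3(1μF, Q=14μC, V=14.00V), C4(2μF, Q=6μC, V=3.00V), C5(5μF, Q=16μC, V=3.20V)
Op 1: GROUND 3: Q3=0; energy lost=98.000
Op 2: CLOSE 4-2: Q_total=26.00, C_total=7.00, V=3.71; Q4=7.43, Q2=18.57; dissipated=0.714
Op 3: CLOSE 4-3: Q_total=7.43, C_total=3.00, V=2.48; Q4=4.95, Q3=2.48; dissipated=4.599
Op 4: CLOSE 2-3: Q_total=21.05, C_total=6.00, V=3.51; Q2=17.54, Q3=3.51; dissipated=0.639
Op 5: CLOSE 5-4: Q_total=20.95, C_total=7.00, V=2.99; Q5=14.97, Q4=5.99; dissipated=0.374
Final charges: Q1=2.00, Q2=17.54, Q3=3.51, Q4=5.99, Q5=14.97

Answer: 3.51 μC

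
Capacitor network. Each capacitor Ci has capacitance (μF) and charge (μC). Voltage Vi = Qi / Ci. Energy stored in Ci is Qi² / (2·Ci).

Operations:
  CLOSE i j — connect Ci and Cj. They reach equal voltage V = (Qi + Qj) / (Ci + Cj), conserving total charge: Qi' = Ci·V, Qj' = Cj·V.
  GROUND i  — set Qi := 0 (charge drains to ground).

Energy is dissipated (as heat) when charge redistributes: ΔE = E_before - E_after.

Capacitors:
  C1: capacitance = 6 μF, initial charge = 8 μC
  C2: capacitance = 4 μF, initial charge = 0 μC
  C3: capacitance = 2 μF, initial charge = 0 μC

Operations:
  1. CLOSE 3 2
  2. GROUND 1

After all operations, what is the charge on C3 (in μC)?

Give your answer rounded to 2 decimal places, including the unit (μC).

Answer: 0.00 μC

Derivation:
Initial: C1(6μF, Q=8μC, V=1.33V), C2(4μF, Q=0μC, V=0.00V), C3(2μF, Q=0μC, V=0.00V)
Op 1: CLOSE 3-2: Q_total=0.00, C_total=6.00, V=0.00; Q3=0.00, Q2=0.00; dissipated=0.000
Op 2: GROUND 1: Q1=0; energy lost=5.333
Final charges: Q1=0.00, Q2=0.00, Q3=0.00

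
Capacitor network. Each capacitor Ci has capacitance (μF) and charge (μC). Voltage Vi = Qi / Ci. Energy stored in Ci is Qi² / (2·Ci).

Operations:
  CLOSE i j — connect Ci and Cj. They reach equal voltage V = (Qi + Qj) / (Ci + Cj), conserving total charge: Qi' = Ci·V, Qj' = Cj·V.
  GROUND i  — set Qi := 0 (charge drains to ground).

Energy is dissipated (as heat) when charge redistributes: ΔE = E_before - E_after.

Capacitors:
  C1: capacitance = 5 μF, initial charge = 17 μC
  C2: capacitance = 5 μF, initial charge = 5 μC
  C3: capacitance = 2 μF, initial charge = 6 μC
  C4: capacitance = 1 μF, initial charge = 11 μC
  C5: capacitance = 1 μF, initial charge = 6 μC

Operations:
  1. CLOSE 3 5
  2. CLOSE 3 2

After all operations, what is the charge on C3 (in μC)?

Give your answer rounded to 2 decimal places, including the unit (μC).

Initial: C1(5μF, Q=17μC, V=3.40V), C2(5μF, Q=5μC, V=1.00V), C3(2μF, Q=6μC, V=3.00V), C4(1μF, Q=11μC, V=11.00V), C5(1μF, Q=6μC, V=6.00V)
Op 1: CLOSE 3-5: Q_total=12.00, C_total=3.00, V=4.00; Q3=8.00, Q5=4.00; dissipated=3.000
Op 2: CLOSE 3-2: Q_total=13.00, C_total=7.00, V=1.86; Q3=3.71, Q2=9.29; dissipated=6.429
Final charges: Q1=17.00, Q2=9.29, Q3=3.71, Q4=11.00, Q5=4.00

Answer: 3.71 μC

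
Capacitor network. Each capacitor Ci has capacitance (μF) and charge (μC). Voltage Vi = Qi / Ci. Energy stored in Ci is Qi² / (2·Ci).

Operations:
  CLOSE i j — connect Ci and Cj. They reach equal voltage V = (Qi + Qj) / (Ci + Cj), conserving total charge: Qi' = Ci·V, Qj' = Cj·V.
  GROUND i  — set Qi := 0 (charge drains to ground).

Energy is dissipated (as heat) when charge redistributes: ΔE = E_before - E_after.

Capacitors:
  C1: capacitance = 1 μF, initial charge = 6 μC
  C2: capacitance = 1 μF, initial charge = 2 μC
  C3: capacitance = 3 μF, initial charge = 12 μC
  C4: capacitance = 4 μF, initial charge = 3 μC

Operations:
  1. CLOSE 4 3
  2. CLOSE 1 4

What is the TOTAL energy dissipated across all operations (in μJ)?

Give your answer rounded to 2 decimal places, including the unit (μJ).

Answer: 15.00 μJ

Derivation:
Initial: C1(1μF, Q=6μC, V=6.00V), C2(1μF, Q=2μC, V=2.00V), C3(3μF, Q=12μC, V=4.00V), C4(4μF, Q=3μC, V=0.75V)
Op 1: CLOSE 4-3: Q_total=15.00, C_total=7.00, V=2.14; Q4=8.57, Q3=6.43; dissipated=9.054
Op 2: CLOSE 1-4: Q_total=14.57, C_total=5.00, V=2.91; Q1=2.91, Q4=11.66; dissipated=5.951
Total dissipated: 15.005 μJ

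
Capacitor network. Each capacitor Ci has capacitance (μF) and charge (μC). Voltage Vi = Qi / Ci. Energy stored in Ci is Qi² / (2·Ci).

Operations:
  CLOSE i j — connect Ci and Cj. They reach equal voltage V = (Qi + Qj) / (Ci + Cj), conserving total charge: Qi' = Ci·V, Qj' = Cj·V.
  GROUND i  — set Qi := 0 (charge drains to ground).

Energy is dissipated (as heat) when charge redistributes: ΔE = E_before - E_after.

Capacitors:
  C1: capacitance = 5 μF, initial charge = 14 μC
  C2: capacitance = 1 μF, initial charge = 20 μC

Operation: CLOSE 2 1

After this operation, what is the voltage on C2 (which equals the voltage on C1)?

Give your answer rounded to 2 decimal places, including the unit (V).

Initial: C1(5μF, Q=14μC, V=2.80V), C2(1μF, Q=20μC, V=20.00V)
Op 1: CLOSE 2-1: Q_total=34.00, C_total=6.00, V=5.67; Q2=5.67, Q1=28.33; dissipated=123.267

Answer: 5.67 V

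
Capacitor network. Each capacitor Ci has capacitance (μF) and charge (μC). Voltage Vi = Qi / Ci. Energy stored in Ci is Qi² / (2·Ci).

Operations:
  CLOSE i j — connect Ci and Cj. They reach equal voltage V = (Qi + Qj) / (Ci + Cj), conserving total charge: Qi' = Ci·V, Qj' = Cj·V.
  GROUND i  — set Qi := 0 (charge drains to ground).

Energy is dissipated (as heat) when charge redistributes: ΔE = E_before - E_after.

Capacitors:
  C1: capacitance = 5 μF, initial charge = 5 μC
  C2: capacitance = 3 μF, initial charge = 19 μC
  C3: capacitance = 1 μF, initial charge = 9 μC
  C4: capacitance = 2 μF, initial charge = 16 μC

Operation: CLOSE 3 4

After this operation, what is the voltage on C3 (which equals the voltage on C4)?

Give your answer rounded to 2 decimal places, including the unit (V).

Answer: 8.33 V

Derivation:
Initial: C1(5μF, Q=5μC, V=1.00V), C2(3μF, Q=19μC, V=6.33V), C3(1μF, Q=9μC, V=9.00V), C4(2μF, Q=16μC, V=8.00V)
Op 1: CLOSE 3-4: Q_total=25.00, C_total=3.00, V=8.33; Q3=8.33, Q4=16.67; dissipated=0.333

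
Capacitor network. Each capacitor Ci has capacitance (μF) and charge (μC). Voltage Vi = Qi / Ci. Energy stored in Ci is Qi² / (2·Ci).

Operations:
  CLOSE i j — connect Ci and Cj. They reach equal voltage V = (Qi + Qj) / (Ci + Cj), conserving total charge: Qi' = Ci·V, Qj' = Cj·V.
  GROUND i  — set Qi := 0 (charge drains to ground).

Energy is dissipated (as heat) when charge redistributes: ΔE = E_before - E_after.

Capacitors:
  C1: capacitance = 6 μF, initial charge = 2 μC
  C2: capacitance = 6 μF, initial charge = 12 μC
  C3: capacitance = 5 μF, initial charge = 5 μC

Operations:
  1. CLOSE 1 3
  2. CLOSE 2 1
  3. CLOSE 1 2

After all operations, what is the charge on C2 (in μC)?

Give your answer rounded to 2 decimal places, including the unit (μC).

Initial: C1(6μF, Q=2μC, V=0.33V), C2(6μF, Q=12μC, V=2.00V), C3(5μF, Q=5μC, V=1.00V)
Op 1: CLOSE 1-3: Q_total=7.00, C_total=11.00, V=0.64; Q1=3.82, Q3=3.18; dissipated=0.606
Op 2: CLOSE 2-1: Q_total=15.82, C_total=12.00, V=1.32; Q2=7.91, Q1=7.91; dissipated=2.789
Op 3: CLOSE 1-2: Q_total=15.82, C_total=12.00, V=1.32; Q1=7.91, Q2=7.91; dissipated=0.000
Final charges: Q1=7.91, Q2=7.91, Q3=3.18

Answer: 7.91 μC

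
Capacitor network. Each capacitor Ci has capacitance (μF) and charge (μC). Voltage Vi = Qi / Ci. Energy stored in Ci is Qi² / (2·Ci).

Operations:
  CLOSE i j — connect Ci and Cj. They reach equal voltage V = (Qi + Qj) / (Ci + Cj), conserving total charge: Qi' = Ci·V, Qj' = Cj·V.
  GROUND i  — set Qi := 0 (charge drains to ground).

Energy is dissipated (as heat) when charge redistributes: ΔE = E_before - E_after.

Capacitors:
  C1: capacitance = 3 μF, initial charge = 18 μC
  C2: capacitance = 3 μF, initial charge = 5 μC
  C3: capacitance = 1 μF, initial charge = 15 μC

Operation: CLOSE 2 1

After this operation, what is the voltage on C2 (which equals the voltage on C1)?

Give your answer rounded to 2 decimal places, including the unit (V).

Answer: 3.83 V

Derivation:
Initial: C1(3μF, Q=18μC, V=6.00V), C2(3μF, Q=5μC, V=1.67V), C3(1μF, Q=15μC, V=15.00V)
Op 1: CLOSE 2-1: Q_total=23.00, C_total=6.00, V=3.83; Q2=11.50, Q1=11.50; dissipated=14.083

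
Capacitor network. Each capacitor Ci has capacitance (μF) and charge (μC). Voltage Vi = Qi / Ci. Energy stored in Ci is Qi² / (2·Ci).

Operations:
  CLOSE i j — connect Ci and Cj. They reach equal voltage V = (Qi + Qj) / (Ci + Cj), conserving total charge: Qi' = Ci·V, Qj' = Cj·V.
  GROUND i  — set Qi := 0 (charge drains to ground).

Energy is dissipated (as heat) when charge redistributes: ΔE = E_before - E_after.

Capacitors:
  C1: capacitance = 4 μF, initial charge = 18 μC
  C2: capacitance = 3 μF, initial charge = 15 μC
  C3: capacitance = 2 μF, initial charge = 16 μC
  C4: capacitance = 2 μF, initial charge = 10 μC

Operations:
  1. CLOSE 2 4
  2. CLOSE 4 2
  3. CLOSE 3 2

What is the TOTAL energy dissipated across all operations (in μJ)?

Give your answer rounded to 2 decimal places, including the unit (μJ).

Answer: 5.40 μJ

Derivation:
Initial: C1(4μF, Q=18μC, V=4.50V), C2(3μF, Q=15μC, V=5.00V), C3(2μF, Q=16μC, V=8.00V), C4(2μF, Q=10μC, V=5.00V)
Op 1: CLOSE 2-4: Q_total=25.00, C_total=5.00, V=5.00; Q2=15.00, Q4=10.00; dissipated=0.000
Op 2: CLOSE 4-2: Q_total=25.00, C_total=5.00, V=5.00; Q4=10.00, Q2=15.00; dissipated=0.000
Op 3: CLOSE 3-2: Q_total=31.00, C_total=5.00, V=6.20; Q3=12.40, Q2=18.60; dissipated=5.400
Total dissipated: 5.400 μJ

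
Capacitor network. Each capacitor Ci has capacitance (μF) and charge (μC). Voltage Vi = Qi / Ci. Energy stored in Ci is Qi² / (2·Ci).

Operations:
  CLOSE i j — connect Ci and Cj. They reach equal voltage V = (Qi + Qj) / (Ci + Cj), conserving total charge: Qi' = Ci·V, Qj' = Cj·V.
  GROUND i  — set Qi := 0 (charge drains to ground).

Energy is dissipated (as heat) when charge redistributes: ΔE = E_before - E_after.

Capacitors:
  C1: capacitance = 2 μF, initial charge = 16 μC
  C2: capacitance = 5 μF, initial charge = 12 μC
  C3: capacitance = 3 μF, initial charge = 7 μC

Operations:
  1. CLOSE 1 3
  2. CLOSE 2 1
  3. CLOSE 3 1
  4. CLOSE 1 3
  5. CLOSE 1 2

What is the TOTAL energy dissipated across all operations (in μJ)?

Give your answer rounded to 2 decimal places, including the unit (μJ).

Initial: C1(2μF, Q=16μC, V=8.00V), C2(5μF, Q=12μC, V=2.40V), C3(3μF, Q=7μC, V=2.33V)
Op 1: CLOSE 1-3: Q_total=23.00, C_total=5.00, V=4.60; Q1=9.20, Q3=13.80; dissipated=19.267
Op 2: CLOSE 2-1: Q_total=21.20, C_total=7.00, V=3.03; Q2=15.14, Q1=6.06; dissipated=3.457
Op 3: CLOSE 3-1: Q_total=19.86, C_total=5.00, V=3.97; Q3=11.91, Q1=7.94; dissipated=1.482
Op 4: CLOSE 1-3: Q_total=19.86, C_total=5.00, V=3.97; Q1=7.94, Q3=11.91; dissipated=0.000
Op 5: CLOSE 1-2: Q_total=23.09, C_total=7.00, V=3.30; Q1=6.60, Q2=16.49; dissipated=0.635
Total dissipated: 24.840 μJ

Answer: 24.84 μJ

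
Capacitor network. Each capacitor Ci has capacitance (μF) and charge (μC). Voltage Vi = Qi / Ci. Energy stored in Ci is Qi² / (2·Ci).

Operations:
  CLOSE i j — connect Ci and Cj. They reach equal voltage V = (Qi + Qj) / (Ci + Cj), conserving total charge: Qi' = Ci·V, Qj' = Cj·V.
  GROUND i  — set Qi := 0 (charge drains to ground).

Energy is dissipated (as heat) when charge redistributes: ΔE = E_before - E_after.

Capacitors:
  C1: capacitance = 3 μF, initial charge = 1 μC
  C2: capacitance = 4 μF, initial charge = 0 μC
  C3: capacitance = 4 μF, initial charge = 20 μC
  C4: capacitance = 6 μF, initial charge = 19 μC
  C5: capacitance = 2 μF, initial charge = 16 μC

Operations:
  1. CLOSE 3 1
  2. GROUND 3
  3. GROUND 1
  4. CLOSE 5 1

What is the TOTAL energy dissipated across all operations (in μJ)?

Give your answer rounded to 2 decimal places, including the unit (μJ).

Answer: 88.57 μJ

Derivation:
Initial: C1(3μF, Q=1μC, V=0.33V), C2(4μF, Q=0μC, V=0.00V), C3(4μF, Q=20μC, V=5.00V), C4(6μF, Q=19μC, V=3.17V), C5(2μF, Q=16μC, V=8.00V)
Op 1: CLOSE 3-1: Q_total=21.00, C_total=7.00, V=3.00; Q3=12.00, Q1=9.00; dissipated=18.667
Op 2: GROUND 3: Q3=0; energy lost=18.000
Op 3: GROUND 1: Q1=0; energy lost=13.500
Op 4: CLOSE 5-1: Q_total=16.00, C_total=5.00, V=3.20; Q5=6.40, Q1=9.60; dissipated=38.400
Total dissipated: 88.567 μJ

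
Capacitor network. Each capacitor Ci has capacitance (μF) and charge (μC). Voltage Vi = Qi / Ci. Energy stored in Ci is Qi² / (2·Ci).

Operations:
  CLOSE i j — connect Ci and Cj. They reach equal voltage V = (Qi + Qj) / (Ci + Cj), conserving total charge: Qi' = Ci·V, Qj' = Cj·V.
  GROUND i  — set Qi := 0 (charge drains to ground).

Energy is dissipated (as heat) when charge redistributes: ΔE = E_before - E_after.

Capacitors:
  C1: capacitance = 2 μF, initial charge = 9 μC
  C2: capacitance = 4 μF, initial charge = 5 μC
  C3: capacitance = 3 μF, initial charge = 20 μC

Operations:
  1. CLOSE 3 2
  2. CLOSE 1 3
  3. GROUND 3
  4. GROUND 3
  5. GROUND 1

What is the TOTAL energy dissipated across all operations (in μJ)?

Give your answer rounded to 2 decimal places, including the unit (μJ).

Initial: C1(2μF, Q=9μC, V=4.50V), C2(4μF, Q=5μC, V=1.25V), C3(3μF, Q=20μC, V=6.67V)
Op 1: CLOSE 3-2: Q_total=25.00, C_total=7.00, V=3.57; Q3=10.71, Q2=14.29; dissipated=25.149
Op 2: CLOSE 1-3: Q_total=19.71, C_total=5.00, V=3.94; Q1=7.89, Q3=11.83; dissipated=0.517
Op 3: GROUND 3: Q3=0; energy lost=23.319
Op 4: GROUND 3: Q3=0; energy lost=0.000
Op 5: GROUND 1: Q1=0; energy lost=15.546
Total dissipated: 64.531 μJ

Answer: 64.53 μJ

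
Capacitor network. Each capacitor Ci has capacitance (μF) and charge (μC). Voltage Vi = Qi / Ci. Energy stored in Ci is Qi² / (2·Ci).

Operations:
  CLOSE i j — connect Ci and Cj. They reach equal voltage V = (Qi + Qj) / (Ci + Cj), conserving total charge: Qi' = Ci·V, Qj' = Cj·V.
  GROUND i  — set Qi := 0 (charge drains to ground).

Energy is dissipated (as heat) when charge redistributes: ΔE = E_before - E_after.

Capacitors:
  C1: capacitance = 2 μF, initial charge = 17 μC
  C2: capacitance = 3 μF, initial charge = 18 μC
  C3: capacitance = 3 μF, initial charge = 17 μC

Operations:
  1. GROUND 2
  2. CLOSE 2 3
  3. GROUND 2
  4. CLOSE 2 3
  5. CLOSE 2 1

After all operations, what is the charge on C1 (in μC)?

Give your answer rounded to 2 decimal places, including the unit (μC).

Answer: 8.50 μC

Derivation:
Initial: C1(2μF, Q=17μC, V=8.50V), C2(3μF, Q=18μC, V=6.00V), C3(3μF, Q=17μC, V=5.67V)
Op 1: GROUND 2: Q2=0; energy lost=54.000
Op 2: CLOSE 2-3: Q_total=17.00, C_total=6.00, V=2.83; Q2=8.50, Q3=8.50; dissipated=24.083
Op 3: GROUND 2: Q2=0; energy lost=12.042
Op 4: CLOSE 2-3: Q_total=8.50, C_total=6.00, V=1.42; Q2=4.25, Q3=4.25; dissipated=6.021
Op 5: CLOSE 2-1: Q_total=21.25, C_total=5.00, V=4.25; Q2=12.75, Q1=8.50; dissipated=30.104
Final charges: Q1=8.50, Q2=12.75, Q3=4.25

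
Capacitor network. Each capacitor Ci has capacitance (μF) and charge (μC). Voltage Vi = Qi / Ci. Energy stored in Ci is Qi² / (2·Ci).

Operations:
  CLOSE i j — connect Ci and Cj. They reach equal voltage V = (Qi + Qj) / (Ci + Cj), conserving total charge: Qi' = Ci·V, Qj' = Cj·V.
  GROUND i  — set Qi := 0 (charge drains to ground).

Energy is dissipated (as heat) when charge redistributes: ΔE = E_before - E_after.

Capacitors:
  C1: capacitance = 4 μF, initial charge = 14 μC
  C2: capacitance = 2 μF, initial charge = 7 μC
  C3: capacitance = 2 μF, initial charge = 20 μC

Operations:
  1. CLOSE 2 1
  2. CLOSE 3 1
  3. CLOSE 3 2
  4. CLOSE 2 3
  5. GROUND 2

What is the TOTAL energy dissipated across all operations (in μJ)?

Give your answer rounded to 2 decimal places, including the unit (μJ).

Answer: 51.52 μJ

Derivation:
Initial: C1(4μF, Q=14μC, V=3.50V), C2(2μF, Q=7μC, V=3.50V), C3(2μF, Q=20μC, V=10.00V)
Op 1: CLOSE 2-1: Q_total=21.00, C_total=6.00, V=3.50; Q2=7.00, Q1=14.00; dissipated=0.000
Op 2: CLOSE 3-1: Q_total=34.00, C_total=6.00, V=5.67; Q3=11.33, Q1=22.67; dissipated=28.167
Op 3: CLOSE 3-2: Q_total=18.33, C_total=4.00, V=4.58; Q3=9.17, Q2=9.17; dissipated=2.347
Op 4: CLOSE 2-3: Q_total=18.33, C_total=4.00, V=4.58; Q2=9.17, Q3=9.17; dissipated=0.000
Op 5: GROUND 2: Q2=0; energy lost=21.007
Total dissipated: 51.521 μJ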